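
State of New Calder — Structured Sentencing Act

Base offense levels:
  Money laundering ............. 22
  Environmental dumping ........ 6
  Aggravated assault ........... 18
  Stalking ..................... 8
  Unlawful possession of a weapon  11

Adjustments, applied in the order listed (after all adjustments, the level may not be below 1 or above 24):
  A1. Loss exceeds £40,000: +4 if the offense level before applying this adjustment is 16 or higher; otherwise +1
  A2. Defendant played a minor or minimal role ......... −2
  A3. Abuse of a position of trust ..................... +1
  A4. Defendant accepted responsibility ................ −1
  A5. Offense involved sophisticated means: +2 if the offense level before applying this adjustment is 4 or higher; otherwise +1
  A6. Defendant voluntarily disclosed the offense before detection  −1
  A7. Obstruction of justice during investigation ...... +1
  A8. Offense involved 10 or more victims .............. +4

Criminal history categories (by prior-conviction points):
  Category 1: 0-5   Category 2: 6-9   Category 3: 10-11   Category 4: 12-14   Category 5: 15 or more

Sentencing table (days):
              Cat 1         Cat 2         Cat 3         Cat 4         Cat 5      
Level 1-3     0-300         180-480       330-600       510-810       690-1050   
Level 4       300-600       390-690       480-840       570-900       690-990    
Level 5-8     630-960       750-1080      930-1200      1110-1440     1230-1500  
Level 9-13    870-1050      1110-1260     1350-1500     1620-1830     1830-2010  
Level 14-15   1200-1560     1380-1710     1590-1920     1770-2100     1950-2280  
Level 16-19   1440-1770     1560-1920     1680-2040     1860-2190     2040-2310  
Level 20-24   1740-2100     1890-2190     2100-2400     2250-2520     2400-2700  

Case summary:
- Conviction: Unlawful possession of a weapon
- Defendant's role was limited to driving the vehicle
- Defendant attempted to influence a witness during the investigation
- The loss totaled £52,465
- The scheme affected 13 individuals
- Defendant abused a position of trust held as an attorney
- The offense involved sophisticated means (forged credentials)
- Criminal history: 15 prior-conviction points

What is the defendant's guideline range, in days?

Base offense level for unlawful possession of a weapon: 11.
A1 applies (level before this adjustment is 11 < 16, so +1): 11 + 1 = 12.
A2 applies: 12 − 2 = 10.
A3 applies: 10 + 1 = 11.
A4 does not apply.
A5 applies (level before this adjustment is 11 ≥ 4, so +2): 11 + 2 = 13.
A7 applies: 13 + 1 = 14.
A8 applies: 14 + 4 = 18.
Final offense level: 18.
Criminal history: 15 prior points → Category 5 (15+).
Level 18 falls in the 16-19 band.
Grid: Level 16-19 × Category 5 = 2040-2310 days.

2040-2310 days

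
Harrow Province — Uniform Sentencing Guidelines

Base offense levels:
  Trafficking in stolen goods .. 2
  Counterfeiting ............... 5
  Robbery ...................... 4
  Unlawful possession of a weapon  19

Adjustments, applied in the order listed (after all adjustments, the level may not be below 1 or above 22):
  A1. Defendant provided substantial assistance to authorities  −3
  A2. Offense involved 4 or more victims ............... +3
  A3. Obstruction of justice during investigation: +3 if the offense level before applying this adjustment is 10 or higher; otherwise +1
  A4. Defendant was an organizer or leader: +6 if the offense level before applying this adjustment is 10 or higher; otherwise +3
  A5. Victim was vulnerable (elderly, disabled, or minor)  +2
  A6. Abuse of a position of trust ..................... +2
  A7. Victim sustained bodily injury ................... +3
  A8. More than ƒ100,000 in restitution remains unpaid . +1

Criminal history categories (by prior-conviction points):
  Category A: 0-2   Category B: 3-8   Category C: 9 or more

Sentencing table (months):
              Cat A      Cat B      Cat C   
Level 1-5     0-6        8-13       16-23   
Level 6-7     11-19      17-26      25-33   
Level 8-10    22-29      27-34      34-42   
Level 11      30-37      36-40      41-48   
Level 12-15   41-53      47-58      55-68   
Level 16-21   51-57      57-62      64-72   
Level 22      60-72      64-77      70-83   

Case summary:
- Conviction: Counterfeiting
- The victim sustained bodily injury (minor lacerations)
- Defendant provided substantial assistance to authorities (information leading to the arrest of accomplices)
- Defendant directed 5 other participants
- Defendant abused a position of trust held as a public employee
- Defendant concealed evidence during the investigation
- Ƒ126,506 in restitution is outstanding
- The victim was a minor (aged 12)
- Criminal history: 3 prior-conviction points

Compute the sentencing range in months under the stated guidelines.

47-58 months

Base offense level for counterfeiting: 5.
A1 applies: 5 − 3 = 2.
A3 applies (level before this adjustment is 2 < 10, so +1): 2 + 1 = 3.
A4 applies (level before this adjustment is 3 < 10, so +3): 3 + 3 = 6.
A5 applies: 6 + 2 = 8.
A6 applies: 8 + 2 = 10.
A7 applies: 10 + 3 = 13.
A8 applies: 13 + 1 = 14.
Final offense level: 14.
Criminal history: 3 prior points → Category B (3-8).
Level 14 falls in the 12-15 band.
Grid: Level 12-15 × Category B = 47-58 months.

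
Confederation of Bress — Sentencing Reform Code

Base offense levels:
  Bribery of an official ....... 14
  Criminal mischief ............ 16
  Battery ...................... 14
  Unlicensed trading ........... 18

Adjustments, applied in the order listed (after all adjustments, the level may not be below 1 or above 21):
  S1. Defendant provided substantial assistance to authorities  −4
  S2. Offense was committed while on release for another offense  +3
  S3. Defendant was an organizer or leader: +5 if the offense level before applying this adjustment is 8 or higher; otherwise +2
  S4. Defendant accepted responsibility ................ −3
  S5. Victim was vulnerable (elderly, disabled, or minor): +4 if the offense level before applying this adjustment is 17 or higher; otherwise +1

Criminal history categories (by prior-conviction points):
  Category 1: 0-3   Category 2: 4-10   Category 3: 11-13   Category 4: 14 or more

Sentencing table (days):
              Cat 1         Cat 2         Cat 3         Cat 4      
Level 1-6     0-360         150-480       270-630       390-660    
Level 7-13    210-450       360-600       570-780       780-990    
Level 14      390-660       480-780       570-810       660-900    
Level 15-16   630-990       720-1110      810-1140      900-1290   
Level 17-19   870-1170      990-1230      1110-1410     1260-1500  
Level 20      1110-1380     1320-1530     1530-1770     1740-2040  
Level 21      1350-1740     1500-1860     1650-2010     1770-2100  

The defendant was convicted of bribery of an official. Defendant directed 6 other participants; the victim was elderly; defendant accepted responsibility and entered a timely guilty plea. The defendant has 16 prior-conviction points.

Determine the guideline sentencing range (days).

Base offense level for bribery of an official: 14.
S1 does not apply.
S2 does not apply.
S3 applies (level before this adjustment is 14 ≥ 8, so +5): 14 + 5 = 19.
S4 applies: 19 − 3 = 16.
S5 applies (level before this adjustment is 16 < 17, so +1): 16 + 1 = 17.
Final offense level: 17.
Criminal history: 16 prior points → Category 4 (14+).
Level 17 falls in the 17-19 band.
Grid: Level 17-19 × Category 4 = 1260-1500 days.

1260-1500 days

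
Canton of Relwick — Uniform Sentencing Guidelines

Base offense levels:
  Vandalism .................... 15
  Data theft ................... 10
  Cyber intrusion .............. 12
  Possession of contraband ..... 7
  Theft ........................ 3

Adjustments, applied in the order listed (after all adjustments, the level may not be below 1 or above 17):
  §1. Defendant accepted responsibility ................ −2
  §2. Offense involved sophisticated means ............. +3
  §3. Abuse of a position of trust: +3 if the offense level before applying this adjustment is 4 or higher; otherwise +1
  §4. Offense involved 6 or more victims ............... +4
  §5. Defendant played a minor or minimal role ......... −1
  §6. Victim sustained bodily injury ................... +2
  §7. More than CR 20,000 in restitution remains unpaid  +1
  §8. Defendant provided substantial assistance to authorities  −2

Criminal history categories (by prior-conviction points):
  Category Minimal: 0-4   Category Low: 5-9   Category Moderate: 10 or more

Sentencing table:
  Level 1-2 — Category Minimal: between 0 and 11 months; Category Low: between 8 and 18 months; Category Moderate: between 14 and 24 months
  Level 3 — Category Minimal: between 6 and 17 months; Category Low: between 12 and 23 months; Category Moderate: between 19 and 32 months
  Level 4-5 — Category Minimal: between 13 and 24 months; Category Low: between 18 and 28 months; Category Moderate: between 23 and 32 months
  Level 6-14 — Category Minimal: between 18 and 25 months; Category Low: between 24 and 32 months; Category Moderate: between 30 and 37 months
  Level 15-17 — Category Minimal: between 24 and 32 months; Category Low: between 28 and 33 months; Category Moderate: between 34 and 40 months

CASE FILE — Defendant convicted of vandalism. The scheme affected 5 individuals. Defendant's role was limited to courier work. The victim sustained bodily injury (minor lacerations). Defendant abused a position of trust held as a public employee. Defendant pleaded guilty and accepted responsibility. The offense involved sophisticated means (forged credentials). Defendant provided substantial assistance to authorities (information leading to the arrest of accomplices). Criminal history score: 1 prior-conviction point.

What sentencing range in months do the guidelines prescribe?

24-32 months

Base offense level for vandalism: 15.
§1 applies: 15 − 2 = 13.
§2 applies: 13 + 3 = 16.
§3 applies (level before this adjustment is 16 ≥ 4, so +3): 16 + 3 = 19.
§5 applies: 19 − 1 = 18.
§6 applies: 18 + 2 = 20.
§8 applies: 20 − 2 = 18.
Level 18 exceeds the maximum of 17; capped at 17.
Final offense level: 17.
Criminal history: 1 prior point → Category Minimal (0-4).
Level 17 falls in the 15-17 band.
Grid: Level 15-17 × Category Minimal = 24-32 months.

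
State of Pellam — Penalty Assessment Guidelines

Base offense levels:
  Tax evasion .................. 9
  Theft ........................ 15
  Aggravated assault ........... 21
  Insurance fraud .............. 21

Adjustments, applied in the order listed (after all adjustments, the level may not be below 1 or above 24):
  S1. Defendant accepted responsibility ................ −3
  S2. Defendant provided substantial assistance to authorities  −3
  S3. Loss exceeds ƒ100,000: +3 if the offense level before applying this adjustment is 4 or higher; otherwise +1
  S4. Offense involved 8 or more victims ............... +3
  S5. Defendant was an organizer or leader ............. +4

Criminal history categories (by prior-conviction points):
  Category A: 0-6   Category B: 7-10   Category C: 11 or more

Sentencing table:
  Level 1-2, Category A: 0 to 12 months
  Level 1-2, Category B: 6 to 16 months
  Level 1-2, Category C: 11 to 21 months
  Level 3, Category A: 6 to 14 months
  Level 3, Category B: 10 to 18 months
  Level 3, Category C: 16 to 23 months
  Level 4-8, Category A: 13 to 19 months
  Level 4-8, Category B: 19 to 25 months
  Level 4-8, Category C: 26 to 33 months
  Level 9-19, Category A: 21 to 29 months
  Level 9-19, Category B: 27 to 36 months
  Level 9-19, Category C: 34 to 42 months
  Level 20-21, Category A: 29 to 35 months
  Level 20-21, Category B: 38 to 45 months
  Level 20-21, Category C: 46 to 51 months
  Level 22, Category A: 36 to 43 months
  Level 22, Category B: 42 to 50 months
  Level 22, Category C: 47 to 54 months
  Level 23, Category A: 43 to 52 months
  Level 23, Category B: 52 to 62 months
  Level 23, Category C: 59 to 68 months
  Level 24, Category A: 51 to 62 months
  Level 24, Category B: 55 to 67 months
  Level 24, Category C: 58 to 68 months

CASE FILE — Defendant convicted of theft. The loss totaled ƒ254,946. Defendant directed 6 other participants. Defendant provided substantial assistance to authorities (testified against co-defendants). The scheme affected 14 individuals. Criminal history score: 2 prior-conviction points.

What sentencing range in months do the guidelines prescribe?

36-43 months

Base offense level for theft: 15.
S1 does not apply.
S2 applies: 15 − 3 = 12.
S3 applies (level before this adjustment is 12 ≥ 4, so +3): 12 + 3 = 15.
S4 applies: 15 + 3 = 18.
S5 applies: 18 + 4 = 22.
Final offense level: 22.
Criminal history: 2 prior points → Category A (0-6).
Level 22 falls in the 22 band.
Grid: Level 22 × Category A = 36-43 months.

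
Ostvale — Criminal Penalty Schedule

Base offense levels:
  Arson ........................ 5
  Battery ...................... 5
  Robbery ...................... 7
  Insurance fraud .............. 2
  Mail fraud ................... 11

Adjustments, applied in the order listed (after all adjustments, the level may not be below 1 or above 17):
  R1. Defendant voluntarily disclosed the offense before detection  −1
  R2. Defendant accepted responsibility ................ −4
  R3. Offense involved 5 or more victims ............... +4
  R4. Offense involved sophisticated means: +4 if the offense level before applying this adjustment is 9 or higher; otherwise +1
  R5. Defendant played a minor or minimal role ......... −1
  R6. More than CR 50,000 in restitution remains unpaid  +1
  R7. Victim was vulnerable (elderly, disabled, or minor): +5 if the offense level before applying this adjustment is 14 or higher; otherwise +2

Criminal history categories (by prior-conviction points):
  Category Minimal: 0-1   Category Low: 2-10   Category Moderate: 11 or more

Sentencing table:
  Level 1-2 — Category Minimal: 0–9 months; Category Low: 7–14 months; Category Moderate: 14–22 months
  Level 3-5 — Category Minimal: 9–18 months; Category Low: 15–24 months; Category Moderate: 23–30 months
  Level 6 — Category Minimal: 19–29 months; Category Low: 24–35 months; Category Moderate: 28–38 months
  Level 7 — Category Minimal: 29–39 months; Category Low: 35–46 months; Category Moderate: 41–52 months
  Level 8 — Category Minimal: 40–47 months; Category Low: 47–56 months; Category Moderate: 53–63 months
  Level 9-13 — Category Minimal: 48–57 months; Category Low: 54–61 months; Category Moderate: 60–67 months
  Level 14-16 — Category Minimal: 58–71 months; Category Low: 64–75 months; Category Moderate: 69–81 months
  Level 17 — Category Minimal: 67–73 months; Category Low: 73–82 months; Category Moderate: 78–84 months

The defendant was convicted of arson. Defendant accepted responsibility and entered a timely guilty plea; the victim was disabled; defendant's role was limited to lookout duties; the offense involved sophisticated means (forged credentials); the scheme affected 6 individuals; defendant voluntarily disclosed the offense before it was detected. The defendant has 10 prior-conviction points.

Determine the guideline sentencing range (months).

Base offense level for arson: 5.
R1 applies: 5 − 1 = 4.
R2 applies: 4 − 4 = 0.
R3 applies: 0 + 4 = 4.
R4 applies (level before this adjustment is 4 < 9, so +1): 4 + 1 = 5.
R5 applies: 5 − 1 = 4.
R7 applies (level before this adjustment is 4 < 14, so +2): 4 + 2 = 6.
Final offense level: 6.
Criminal history: 10 prior points → Category Low (2-10).
Level 6 falls in the 6 band.
Grid: Level 6 × Category Low = 24-35 months.

24-35 months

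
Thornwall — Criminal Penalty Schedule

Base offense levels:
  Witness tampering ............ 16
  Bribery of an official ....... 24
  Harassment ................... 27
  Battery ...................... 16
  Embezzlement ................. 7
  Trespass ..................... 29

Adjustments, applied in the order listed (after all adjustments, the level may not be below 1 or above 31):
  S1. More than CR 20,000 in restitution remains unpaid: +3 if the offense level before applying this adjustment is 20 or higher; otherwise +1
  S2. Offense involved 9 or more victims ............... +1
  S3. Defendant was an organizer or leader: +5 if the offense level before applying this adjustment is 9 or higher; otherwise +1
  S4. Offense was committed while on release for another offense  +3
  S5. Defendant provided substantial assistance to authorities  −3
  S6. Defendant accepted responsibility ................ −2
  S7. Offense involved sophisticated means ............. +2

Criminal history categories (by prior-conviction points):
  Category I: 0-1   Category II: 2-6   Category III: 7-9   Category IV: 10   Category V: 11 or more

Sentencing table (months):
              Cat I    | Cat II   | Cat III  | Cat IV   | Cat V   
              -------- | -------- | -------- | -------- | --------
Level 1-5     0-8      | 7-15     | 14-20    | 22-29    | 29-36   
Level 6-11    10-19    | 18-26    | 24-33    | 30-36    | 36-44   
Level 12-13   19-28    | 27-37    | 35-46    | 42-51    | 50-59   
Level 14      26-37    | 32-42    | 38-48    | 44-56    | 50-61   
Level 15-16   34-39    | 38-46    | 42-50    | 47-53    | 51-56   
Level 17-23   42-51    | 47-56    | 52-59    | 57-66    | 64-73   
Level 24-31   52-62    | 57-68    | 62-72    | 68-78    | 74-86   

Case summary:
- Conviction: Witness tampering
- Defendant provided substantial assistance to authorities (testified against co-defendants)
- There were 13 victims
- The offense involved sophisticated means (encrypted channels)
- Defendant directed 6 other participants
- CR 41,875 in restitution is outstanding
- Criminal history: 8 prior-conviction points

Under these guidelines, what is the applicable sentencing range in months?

52-59 months

Base offense level for witness tampering: 16.
S1 applies (level before this adjustment is 16 < 20, so +1): 16 + 1 = 17.
S2 applies: 17 + 1 = 18.
S3 applies (level before this adjustment is 18 ≥ 9, so +5): 18 + 5 = 23.
S5 applies: 23 − 3 = 20.
S7 applies: 20 + 2 = 22.
Final offense level: 22.
Criminal history: 8 prior points → Category III (7-9).
Level 22 falls in the 17-23 band.
Grid: Level 17-23 × Category III = 52-59 months.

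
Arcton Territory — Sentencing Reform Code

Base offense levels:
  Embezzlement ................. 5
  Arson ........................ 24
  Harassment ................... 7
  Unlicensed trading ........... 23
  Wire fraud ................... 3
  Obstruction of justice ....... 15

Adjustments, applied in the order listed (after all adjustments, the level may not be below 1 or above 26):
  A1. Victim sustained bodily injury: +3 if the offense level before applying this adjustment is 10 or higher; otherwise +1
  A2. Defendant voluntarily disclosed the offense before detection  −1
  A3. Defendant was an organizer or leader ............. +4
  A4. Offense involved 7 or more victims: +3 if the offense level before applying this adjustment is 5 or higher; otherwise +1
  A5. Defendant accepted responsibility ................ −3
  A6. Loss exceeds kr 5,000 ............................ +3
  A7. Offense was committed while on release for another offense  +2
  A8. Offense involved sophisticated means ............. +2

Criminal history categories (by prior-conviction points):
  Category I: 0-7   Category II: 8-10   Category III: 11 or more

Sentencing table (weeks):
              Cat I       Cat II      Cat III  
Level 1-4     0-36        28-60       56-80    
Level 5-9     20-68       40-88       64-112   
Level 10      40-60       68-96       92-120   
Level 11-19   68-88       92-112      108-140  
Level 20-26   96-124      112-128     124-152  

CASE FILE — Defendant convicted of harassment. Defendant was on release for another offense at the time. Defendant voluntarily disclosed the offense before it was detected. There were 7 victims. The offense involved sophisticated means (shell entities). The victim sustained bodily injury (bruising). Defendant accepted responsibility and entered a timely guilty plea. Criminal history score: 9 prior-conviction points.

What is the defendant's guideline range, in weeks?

92-112 weeks

Base offense level for harassment: 7.
A1 applies (level before this adjustment is 7 < 10, so +1): 7 + 1 = 8.
A2 applies: 8 − 1 = 7.
A4 applies (level before this adjustment is 7 ≥ 5, so +3): 7 + 3 = 10.
A5 applies: 10 − 3 = 7.
A6 does not apply.
A7 applies: 7 + 2 = 9.
A8 applies: 9 + 2 = 11.
Final offense level: 11.
Criminal history: 9 prior points → Category II (8-10).
Level 11 falls in the 11-19 band.
Grid: Level 11-19 × Category II = 92-112 weeks.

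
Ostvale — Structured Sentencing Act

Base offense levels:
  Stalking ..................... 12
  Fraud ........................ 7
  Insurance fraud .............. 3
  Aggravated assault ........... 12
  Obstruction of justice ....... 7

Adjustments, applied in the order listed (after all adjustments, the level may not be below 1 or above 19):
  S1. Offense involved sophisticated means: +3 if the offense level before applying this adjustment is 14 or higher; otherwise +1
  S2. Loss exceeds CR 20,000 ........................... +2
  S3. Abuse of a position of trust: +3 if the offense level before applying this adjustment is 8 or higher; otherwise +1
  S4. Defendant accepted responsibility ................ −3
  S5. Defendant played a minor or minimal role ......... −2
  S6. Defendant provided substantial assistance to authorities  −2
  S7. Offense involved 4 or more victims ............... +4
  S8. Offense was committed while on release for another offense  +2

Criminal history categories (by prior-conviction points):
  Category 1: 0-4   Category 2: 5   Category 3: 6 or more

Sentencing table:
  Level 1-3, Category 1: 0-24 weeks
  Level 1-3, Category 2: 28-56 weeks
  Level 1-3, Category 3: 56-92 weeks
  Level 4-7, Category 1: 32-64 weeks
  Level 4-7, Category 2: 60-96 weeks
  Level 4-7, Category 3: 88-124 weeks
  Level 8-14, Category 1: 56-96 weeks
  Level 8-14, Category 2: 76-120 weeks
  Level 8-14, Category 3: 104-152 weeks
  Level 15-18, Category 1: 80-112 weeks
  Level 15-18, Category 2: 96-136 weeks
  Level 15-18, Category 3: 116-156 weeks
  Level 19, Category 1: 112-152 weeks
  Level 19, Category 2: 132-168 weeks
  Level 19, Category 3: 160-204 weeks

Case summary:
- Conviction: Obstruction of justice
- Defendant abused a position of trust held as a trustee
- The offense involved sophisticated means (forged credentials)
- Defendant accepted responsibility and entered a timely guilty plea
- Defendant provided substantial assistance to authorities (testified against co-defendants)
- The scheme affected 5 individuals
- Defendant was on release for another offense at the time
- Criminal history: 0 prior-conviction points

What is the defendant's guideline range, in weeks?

56-96 weeks

Base offense level for obstruction of justice: 7.
S1 applies (level before this adjustment is 7 < 14, so +1): 7 + 1 = 8.
S3 applies (level before this adjustment is 8 ≥ 8, so +3): 8 + 3 = 11.
S4 applies: 11 − 3 = 8.
S6 applies: 8 − 2 = 6.
S7 applies: 6 + 4 = 10.
S8 applies: 10 + 2 = 12.
Final offense level: 12.
Criminal history: 0 prior points → Category 1 (0-4).
Level 12 falls in the 8-14 band.
Grid: Level 8-14 × Category 1 = 56-96 weeks.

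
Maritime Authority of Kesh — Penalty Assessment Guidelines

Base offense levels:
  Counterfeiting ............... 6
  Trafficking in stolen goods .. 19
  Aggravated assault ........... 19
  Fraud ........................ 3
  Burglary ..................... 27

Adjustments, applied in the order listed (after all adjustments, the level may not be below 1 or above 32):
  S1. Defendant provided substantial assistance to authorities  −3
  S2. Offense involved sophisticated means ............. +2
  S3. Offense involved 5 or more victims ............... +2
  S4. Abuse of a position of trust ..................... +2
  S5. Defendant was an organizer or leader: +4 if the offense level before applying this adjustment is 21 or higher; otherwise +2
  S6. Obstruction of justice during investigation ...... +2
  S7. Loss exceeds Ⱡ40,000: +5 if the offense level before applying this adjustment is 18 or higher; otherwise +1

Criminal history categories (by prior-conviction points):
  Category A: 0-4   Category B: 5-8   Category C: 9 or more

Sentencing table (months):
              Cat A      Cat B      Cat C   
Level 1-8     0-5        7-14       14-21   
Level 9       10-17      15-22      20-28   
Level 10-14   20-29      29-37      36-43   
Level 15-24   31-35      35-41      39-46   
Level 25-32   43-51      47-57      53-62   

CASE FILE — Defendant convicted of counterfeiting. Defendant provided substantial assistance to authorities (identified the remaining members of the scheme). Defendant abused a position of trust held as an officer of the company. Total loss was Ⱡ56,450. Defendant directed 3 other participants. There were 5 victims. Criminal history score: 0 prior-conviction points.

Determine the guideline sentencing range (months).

20-29 months

Base offense level for counterfeiting: 6.
S1 applies: 6 − 3 = 3.
S2 does not apply.
S3 applies: 3 + 2 = 5.
S4 applies: 5 + 2 = 7.
S5 applies (level before this adjustment is 7 < 21, so +2): 7 + 2 = 9.
S7 applies (level before this adjustment is 9 < 18, so +1): 9 + 1 = 10.
Final offense level: 10.
Criminal history: 0 prior points → Category A (0-4).
Level 10 falls in the 10-14 band.
Grid: Level 10-14 × Category A = 20-29 months.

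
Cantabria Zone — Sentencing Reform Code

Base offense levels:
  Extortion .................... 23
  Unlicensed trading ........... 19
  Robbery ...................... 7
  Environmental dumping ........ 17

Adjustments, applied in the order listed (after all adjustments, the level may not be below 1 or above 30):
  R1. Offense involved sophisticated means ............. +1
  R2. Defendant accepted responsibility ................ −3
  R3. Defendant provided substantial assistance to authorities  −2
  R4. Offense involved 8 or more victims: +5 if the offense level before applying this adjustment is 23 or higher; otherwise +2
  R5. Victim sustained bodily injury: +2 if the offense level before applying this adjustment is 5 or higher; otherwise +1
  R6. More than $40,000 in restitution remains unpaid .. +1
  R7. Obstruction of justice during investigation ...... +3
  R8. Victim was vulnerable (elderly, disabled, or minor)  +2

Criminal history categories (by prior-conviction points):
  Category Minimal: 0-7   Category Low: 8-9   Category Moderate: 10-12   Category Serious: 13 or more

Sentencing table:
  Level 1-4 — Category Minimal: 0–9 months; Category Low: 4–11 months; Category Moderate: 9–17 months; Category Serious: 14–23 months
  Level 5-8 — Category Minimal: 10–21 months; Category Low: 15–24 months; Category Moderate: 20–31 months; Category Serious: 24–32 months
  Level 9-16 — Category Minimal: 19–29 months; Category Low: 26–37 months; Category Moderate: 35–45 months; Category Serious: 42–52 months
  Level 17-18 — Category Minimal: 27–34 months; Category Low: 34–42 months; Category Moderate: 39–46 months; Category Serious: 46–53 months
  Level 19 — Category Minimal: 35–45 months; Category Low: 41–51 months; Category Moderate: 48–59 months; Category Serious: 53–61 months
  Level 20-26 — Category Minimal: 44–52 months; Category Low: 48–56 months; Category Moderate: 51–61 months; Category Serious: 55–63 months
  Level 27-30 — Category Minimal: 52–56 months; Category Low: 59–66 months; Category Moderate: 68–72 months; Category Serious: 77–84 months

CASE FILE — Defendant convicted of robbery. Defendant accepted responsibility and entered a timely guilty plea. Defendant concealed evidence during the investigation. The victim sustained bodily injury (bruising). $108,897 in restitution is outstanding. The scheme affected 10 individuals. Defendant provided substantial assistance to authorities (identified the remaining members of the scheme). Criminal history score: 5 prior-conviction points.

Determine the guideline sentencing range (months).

19-29 months

Base offense level for robbery: 7.
R2 applies: 7 − 3 = 4.
R3 applies: 4 − 2 = 2.
R4 applies (level before this adjustment is 2 < 23, so +2): 2 + 2 = 4.
R5 applies (level before this adjustment is 4 < 5, so +1): 4 + 1 = 5.
R6 applies: 5 + 1 = 6.
R7 applies: 6 + 3 = 9.
R8 does not apply.
Final offense level: 9.
Criminal history: 5 prior points → Category Minimal (0-7).
Level 9 falls in the 9-16 band.
Grid: Level 9-16 × Category Minimal = 19-29 months.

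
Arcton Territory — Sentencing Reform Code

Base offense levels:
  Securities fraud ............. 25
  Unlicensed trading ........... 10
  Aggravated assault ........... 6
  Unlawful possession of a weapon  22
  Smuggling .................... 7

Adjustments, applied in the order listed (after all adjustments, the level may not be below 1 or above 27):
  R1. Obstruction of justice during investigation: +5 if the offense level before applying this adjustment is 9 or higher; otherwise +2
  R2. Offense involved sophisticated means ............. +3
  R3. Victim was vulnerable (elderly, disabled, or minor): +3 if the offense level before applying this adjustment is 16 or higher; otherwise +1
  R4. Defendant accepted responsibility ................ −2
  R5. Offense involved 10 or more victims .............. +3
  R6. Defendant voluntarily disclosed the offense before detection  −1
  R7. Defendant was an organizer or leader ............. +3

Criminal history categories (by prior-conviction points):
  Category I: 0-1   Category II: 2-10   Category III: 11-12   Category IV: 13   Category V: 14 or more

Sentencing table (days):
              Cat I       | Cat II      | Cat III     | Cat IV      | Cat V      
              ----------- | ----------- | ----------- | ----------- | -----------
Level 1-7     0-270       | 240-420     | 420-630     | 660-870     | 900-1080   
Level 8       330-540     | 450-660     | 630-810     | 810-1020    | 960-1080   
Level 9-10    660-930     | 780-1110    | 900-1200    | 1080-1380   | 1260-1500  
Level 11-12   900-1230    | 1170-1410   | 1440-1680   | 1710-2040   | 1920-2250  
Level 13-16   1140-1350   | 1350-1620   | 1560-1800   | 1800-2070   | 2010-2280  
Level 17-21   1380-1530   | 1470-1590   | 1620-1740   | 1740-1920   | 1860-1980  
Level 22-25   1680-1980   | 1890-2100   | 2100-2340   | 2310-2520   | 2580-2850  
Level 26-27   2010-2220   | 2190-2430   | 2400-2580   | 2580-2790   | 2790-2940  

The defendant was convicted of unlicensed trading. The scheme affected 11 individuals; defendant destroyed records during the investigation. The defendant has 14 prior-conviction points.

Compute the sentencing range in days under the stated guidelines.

Base offense level for unlicensed trading: 10.
R1 applies (level before this adjustment is 10 ≥ 9, so +5): 10 + 5 = 15.
R4 does not apply.
R5 applies: 15 + 3 = 18.
R6 does not apply.
Final offense level: 18.
Criminal history: 14 prior points → Category V (14+).
Level 18 falls in the 17-21 band.
Grid: Level 17-21 × Category V = 1860-1980 days.

1860-1980 days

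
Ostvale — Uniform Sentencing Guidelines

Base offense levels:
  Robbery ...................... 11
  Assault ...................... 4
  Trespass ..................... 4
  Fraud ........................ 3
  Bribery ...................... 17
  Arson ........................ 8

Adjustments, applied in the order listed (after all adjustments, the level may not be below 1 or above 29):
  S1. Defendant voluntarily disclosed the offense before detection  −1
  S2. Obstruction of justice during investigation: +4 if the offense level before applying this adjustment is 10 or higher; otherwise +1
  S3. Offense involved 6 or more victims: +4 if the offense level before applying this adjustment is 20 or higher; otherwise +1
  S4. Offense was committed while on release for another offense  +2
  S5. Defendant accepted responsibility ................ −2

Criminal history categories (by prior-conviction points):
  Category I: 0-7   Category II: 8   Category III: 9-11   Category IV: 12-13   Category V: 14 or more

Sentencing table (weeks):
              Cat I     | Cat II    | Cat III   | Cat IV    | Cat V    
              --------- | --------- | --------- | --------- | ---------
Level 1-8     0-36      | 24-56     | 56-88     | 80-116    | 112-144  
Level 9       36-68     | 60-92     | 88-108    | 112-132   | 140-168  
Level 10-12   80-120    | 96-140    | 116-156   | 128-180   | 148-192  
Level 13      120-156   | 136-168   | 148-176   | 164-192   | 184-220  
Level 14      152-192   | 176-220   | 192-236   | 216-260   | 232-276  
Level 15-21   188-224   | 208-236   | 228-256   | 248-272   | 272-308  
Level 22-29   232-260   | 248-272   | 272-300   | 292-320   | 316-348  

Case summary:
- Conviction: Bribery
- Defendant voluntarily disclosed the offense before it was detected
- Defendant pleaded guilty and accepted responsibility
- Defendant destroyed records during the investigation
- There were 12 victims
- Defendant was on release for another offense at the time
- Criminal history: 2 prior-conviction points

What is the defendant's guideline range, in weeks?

Base offense level for bribery: 17.
S1 applies: 17 − 1 = 16.
S2 applies (level before this adjustment is 16 ≥ 10, so +4): 16 + 4 = 20.
S3 applies (level before this adjustment is 20 ≥ 20, so +4): 20 + 4 = 24.
S4 applies: 24 + 2 = 26.
S5 applies: 26 − 2 = 24.
Final offense level: 24.
Criminal history: 2 prior points → Category I (0-7).
Level 24 falls in the 22-29 band.
Grid: Level 22-29 × Category I = 232-260 weeks.

232-260 weeks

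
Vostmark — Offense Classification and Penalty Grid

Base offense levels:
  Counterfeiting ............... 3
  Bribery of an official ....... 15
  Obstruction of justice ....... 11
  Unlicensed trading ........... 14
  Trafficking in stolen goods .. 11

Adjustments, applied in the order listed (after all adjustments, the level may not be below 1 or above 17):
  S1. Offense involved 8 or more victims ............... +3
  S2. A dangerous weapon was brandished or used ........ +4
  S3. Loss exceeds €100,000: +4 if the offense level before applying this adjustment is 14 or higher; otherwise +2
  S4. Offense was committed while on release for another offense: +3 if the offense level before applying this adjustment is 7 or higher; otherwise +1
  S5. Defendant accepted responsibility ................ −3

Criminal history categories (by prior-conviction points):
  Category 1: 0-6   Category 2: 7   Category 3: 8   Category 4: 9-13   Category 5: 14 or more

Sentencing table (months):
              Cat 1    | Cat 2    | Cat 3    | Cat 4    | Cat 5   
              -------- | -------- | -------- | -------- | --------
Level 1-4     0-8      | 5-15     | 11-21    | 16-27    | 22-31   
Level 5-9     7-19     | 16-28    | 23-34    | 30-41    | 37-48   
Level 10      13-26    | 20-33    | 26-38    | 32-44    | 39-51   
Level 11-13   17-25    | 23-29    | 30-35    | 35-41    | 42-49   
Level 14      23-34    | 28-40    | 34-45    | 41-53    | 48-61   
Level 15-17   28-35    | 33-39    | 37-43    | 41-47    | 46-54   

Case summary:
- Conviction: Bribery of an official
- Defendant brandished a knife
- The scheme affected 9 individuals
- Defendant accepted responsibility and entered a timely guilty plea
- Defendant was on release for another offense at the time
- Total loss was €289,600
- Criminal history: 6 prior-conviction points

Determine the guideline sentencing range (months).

Base offense level for bribery of an official: 15.
S1 applies: 15 + 3 = 18.
S2 applies: 18 + 4 = 22.
S3 applies (level before this adjustment is 22 ≥ 14, so +4): 22 + 4 = 26.
S4 applies (level before this adjustment is 26 ≥ 7, so +3): 26 + 3 = 29.
S5 applies: 29 − 3 = 26.
Level 26 exceeds the maximum of 17; capped at 17.
Final offense level: 17.
Criminal history: 6 prior points → Category 1 (0-6).
Level 17 falls in the 15-17 band.
Grid: Level 15-17 × Category 1 = 28-35 months.

28-35 months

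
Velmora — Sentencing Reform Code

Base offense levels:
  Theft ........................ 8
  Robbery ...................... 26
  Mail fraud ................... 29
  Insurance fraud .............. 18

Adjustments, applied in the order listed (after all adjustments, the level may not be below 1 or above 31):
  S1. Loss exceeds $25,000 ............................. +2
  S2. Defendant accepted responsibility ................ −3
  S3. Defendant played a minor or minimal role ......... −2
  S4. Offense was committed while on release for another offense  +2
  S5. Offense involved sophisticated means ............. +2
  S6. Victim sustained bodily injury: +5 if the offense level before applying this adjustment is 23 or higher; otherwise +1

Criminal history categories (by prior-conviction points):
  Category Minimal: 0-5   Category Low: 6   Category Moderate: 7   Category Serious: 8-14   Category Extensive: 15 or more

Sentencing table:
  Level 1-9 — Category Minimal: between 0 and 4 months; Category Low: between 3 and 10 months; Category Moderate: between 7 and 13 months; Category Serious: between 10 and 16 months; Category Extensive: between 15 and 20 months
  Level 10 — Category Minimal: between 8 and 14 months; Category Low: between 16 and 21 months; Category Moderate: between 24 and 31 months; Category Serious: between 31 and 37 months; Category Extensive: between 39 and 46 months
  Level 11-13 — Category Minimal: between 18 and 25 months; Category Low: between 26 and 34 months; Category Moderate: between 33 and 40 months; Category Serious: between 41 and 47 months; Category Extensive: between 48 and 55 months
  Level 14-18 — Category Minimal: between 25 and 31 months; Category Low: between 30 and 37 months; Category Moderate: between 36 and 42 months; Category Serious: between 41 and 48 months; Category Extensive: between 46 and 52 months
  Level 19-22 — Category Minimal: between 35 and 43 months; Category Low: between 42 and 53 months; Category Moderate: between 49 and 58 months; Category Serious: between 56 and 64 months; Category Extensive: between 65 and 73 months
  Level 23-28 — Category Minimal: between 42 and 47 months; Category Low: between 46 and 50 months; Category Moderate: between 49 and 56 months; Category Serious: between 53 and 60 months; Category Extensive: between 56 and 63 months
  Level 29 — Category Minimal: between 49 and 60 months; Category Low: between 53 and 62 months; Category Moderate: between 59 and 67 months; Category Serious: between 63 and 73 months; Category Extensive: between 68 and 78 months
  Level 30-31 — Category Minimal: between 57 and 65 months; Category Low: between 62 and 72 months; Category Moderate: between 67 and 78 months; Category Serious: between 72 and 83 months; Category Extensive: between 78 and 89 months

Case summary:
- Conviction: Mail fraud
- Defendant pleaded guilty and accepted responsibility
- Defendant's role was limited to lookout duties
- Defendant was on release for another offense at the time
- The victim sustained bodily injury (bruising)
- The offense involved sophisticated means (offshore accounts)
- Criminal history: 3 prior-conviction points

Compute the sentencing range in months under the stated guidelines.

57-65 months

Base offense level for mail fraud: 29.
S2 applies: 29 − 3 = 26.
S3 applies: 26 − 2 = 24.
S4 applies: 24 + 2 = 26.
S5 applies: 26 + 2 = 28.
S6 applies (level before this adjustment is 28 ≥ 23, so +5): 28 + 5 = 33.
Level 33 exceeds the maximum of 31; capped at 31.
Final offense level: 31.
Criminal history: 3 prior points → Category Minimal (0-5).
Level 31 falls in the 30-31 band.
Grid: Level 30-31 × Category Minimal = 57-65 months.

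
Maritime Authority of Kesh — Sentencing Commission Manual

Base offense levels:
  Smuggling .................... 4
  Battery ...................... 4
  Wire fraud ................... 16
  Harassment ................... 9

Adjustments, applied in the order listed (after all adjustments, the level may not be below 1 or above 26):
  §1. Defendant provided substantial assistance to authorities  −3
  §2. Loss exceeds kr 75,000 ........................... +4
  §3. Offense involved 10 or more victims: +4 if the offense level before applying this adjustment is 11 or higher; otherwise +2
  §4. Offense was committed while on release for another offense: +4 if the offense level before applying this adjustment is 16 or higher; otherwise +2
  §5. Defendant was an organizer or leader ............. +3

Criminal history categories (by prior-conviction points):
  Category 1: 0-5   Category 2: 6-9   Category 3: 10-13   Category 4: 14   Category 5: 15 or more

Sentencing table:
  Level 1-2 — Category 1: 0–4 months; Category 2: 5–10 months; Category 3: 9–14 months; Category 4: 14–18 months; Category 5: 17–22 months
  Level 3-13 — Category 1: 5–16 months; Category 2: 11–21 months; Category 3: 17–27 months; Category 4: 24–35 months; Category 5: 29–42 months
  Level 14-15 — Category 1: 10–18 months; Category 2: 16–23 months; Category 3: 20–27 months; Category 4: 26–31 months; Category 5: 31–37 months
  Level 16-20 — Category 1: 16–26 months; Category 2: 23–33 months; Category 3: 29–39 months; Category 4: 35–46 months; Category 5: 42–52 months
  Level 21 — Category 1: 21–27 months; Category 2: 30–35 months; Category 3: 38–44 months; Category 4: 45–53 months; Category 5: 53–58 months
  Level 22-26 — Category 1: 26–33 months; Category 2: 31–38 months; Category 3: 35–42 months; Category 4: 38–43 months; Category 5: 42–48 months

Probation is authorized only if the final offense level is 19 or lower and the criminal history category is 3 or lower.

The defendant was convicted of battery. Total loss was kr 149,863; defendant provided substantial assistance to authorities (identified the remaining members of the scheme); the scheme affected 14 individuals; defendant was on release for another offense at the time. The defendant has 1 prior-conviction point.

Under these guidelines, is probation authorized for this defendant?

Base offense level for battery: 4.
§1 applies: 4 − 3 = 1.
§2 applies: 1 + 4 = 5.
§3 applies (level before this adjustment is 5 < 11, so +2): 5 + 2 = 7.
§4 applies (level before this adjustment is 7 < 16, so +2): 7 + 2 = 9.
§5 does not apply.
Final offense level: 9.
Criminal history: 1 prior point → Category 1 (0-5).
Level 9 falls in the 3-13 band.
Grid: Level 3-13 × Category 1 = 5-16 months.
Probation check: level 9 ≤ 19 and category 1 ≤ 3 → eligible.

Yes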